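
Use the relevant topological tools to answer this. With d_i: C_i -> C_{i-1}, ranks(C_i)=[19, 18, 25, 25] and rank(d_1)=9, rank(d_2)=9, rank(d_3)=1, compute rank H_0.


rank H_k = rank(ker d_k) - rank(im d_{k+1}).
rank(ker d_0) = rank(C_0) - rank(d_0) = 19 - 0 = 19.
rank(im d_{0+1}) = 9.
rank H_0 = 19 - 9 = 10

10


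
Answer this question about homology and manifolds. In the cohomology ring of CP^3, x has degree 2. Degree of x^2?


|x| = 2 in H^*(CP^n).
|x^2| = 2 * |x| = 2 * 2 = 4

4


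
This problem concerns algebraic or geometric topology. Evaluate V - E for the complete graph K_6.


K_6: V = 6, E = C(6,2) = 15.
chi = V - E = 6 - 15 = -9

-9


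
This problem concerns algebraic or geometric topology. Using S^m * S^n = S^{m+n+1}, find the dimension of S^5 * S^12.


Join of spheres: S^m * S^n = S^{m+n+1}.
dim = 5 + 12 + 1 = 18

18


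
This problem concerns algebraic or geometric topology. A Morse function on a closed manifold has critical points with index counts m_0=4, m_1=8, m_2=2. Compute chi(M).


Morse theory: chi(M) = sum_k (-1)^k m_k where m_k = #(index-k critical points).
= (4) + (-8) + (2) = -2

-2


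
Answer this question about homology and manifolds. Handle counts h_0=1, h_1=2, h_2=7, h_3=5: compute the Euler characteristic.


Handles of index k contribute (-1)^k to chi (same as CW cells).
chi = (1) + (-2) + (7) + (-5) = 1

1


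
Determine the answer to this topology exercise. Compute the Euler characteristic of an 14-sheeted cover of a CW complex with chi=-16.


For a finite covering: chi(E) = (number of sheets) * chi(B).
chi(E) = 14 * (-16) = -224

-224


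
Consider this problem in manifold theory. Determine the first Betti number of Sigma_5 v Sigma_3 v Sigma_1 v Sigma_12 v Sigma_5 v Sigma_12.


For a wedge X v Y: reduced H_k(X v Y) = H_k(X) + H_k(Y).
Each Sigma_g contributes b_1 = 2g.
b_1 = 10 + 6 + 2 + 24 + 10 + 24 = 76

76


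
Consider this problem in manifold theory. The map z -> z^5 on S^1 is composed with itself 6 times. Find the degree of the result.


deg(f) = 5. Degree is multiplicative: deg(f^6) = (deg f)^6.
deg(f^6) = (5)^6 = 15625

15625


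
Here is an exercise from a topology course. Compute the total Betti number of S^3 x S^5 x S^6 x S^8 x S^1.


Total Betti number is multiplicative under products.
Each S^d (d>=1) has total Betti number 2.
There are 5 sphere factors.
Total = 2^5 = 32

32


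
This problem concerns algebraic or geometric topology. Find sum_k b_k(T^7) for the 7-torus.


b_k(T^7) = C(7,k), so the sum over k is sum_k C(7,k) = 2^7.
Total = 2^7 = 128

128


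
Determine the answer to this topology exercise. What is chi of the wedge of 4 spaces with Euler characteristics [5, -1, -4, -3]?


chi(A v B) = chi(A) + chi(B) - 1 (one point identified).
For 4 spaces: chi = (sum chi_i) - (4 - 1).
sum = -3; chi = -3 - 3 = -6

-6


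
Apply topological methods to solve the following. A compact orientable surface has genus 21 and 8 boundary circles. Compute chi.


For a compact orientable surface with genus g and b boundary components: chi = 2 - 2g - b.
chi = 2 - 2*21 - 8 = 2 - 42 - 8 = -48

-48


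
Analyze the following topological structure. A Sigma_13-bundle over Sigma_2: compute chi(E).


For a fiber bundle F -> E -> B (with CW structure): chi(E) = chi(B) * chi(F).
chi(Sigma_2) = -2, chi(Sigma_13) = -24.
chi(E) = (-2) * (-24) = 48

48


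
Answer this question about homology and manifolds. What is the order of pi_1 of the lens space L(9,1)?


pi_1(L(p,q)) = Z/pZ for any q coprime to p.
|pi_1(L(9,1))| = 9

9


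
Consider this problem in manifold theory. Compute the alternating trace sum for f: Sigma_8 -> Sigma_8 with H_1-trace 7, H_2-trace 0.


L(f) = tr(f_0*) - tr(f_1*) + tr(f_2*).
= 1 - (7) + (0)
= -6

-6


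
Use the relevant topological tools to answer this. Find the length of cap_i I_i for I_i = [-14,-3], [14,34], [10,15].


Intersection = [max(a_i), min(b_i)] = [14, -3].
Since 14 > -3, the intersection is empty.
Length = 0

0


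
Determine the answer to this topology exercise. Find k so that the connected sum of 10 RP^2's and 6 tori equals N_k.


Since a >= 1, the sum is non-orientable; each T^2 can be replaced by RP^2 # RP^2 (since T^2#RP^2 = 3RP^2).
Total crosscaps k = 10 + 2*6 = 22.
Check via chi: chi = 10*1 + 6*0 - (10+6-1)*2 = -20 = 2 - k = -20. Consistent.

22


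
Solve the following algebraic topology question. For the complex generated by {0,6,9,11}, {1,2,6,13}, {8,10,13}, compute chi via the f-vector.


Enumerate all faces; f-vector: f_0=9, f_1=15, f_2=9, f_3=2.
chi = sum (-1)^k f_k = 1

1


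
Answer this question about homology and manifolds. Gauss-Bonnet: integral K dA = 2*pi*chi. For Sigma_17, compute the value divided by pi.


Gauss-Bonnet: integral K dA = 2*pi*chi(M).
chi(Sigma_17) = 2 - 2*17 = -32.
(integral K dA)/pi = 2*chi = 2*(-32) = -64

-64


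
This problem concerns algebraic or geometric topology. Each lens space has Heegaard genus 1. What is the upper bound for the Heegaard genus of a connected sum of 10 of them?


Heegaard genus satisfies g(A#B) <= g(A) + g(B).
Each lens space has g = 1.
Upper bound: 10 * 1 = 10

10


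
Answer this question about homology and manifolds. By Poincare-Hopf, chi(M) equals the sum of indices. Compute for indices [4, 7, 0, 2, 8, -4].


Poincare-Hopf: chi(M) = sum of indices of zeros.
chi = (4) + (7) + (0) + (2) + (8) + (-4) = 17

17


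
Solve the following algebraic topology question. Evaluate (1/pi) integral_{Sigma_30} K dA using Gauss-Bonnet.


Gauss-Bonnet: integral K dA = 2*pi*chi(M).
chi(Sigma_30) = 2 - 2*30 = -58.
(integral K dA)/pi = 2*chi = 2*(-58) = -116

-116


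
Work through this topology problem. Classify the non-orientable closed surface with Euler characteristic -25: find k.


chi = 2 - k for closed non-orientable surfaces with k crosscaps.
-25 = 2 - k
k = 2 - (-25) = 27

27


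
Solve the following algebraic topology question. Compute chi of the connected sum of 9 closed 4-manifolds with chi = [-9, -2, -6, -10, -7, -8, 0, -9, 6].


For n-manifolds: chi(A#B) = chi(A) + chi(B) - chi(S^4).
chi(S^4) = 1 + (-1)^4 = 2.
chi(#) = (sum chi_i) - (9-1)*chi(S^4) = -45 - 8*2 = -61

-61


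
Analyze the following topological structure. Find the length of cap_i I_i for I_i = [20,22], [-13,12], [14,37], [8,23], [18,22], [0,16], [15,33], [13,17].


Intersection = [max(a_i), min(b_i)] = [20, 12].
Since 20 > 12, the intersection is empty.
Length = 0

0


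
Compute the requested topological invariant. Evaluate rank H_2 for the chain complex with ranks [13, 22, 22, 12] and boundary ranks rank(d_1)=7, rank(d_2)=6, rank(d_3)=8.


rank H_k = rank(ker d_k) - rank(im d_{k+1}).
rank(ker d_2) = rank(C_2) - rank(d_2) = 22 - 6 = 16.
rank(im d_{2+1}) = 8.
rank H_2 = 16 - 8 = 8

8


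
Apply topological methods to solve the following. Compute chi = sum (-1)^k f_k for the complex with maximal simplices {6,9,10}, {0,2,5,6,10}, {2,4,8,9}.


Enumerate all faces; f-vector: f_0=8, f_1=18, f_2=15, f_3=6, f_4=1.
chi = sum (-1)^k f_k = 0

0


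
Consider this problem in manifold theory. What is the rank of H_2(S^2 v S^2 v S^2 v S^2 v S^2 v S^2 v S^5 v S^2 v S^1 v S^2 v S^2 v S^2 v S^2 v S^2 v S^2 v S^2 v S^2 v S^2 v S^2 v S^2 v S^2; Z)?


For a wedge of spheres, H_k (k>0) is free on one generator per sphere of dimension k.
Spheres of dimension 2: count = 19.
b_2 = 19

19


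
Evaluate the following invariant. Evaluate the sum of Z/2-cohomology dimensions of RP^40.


H^k(RP^40; Z/2) = Z/2 for each 0 <= k <= 40.
Total dimension = 40 + 1 = 41

41


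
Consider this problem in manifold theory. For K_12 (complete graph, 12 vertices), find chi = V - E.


K_12: V = 12, E = C(12,2) = 66.
chi = V - E = 12 - 66 = -54

-54


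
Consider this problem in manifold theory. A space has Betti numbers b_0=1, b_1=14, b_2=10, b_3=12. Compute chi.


chi = sum_k (-1)^k b_k.
= (1) + (-14) + (10) + (-12)
= -15

-15


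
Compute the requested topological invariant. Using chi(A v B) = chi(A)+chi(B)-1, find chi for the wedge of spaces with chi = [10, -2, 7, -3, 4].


chi(A v B) = chi(A) + chi(B) - 1 (one point identified).
For 5 spaces: chi = (sum chi_i) - (5 - 1).
sum = 16; chi = 16 - 4 = 12

12


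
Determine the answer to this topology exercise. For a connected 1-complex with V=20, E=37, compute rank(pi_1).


For a connected graph: rank(pi_1) = b_1 = E - V + 1 = 1 - chi.
chi = V - E = 20 - 37 = -17.
rank = 1 - (-17) = 37 - 20 + 1 = 18

18


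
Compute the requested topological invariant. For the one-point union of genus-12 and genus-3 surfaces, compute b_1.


For a wedge: H_1(A v B) = H_1(A) + H_1(B).
b_1(Sigma_12) = 24, b_1(Sigma_3) = 6.
b_1 = 24 + 6 = 30

30


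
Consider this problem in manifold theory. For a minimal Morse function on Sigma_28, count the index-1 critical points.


A perfect Morse function has m_k = b_k.
For Sigma_28: b_0=1, b_1=2g=56, b_2=1.
Saddles m_1 = 2g = 56

56


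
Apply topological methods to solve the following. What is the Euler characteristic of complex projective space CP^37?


CP^37 has one cell in each even dimension 0, 2, ..., 2*37 (37+1 cells total).
All cells are even-dimensional, so chi = number of cells.
chi = 37 + 1 = 38

38


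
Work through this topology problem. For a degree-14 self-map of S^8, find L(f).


On S^8: L(f) = tr(f_0*) + (-1)^8 tr(f_8*) = 1 + (-1)^8 * deg(f).
L(f) = 1 + (-1)^8 * 14 = 1 + 14 = 15

15


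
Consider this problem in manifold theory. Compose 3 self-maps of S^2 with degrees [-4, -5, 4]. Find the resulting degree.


Degree is multiplicative: deg(composition) = product of degrees.
= (-4) * (-5) * (4) = 80

80


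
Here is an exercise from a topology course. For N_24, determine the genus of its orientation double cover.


chi(N_24) = 2 - 24 = -22.
Double cover: chi(Sigma_g) = 2 * chi(N_24) = 2*(-22) = -44.
2 - 2g = -44, so g = (2 - (-44))/2 = 46/2 = 23

23


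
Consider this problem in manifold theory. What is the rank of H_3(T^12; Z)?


By the Kunneth formula, b_k(T^n) = C(n,k).
b_3(T^12) = C(12,3).
C(12,3) = 12!/(3!*9!) = 220

220


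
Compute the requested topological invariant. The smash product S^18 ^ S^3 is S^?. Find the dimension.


S^m ^ S^n = S^{m+n}.
k = 18 + 3 = 21

21


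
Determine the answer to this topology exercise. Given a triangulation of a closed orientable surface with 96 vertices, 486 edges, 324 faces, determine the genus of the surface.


chi = V - E + F = 96 - 486 + 324 = -66
For orientable closed surface: chi = 2 - 2g, so g = (2 - chi)/2.
g = (2 - (-66)) / 2 = 68 / 2 = 34

34


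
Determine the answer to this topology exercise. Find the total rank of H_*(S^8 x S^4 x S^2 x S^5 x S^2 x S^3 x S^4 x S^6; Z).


Total Betti number is multiplicative under products.
Each S^d (d>=1) has total Betti number 2.
There are 8 sphere factors.
Total = 2^8 = 256

256


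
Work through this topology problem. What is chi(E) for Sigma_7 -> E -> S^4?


chi(S^4) = 2 (n even), chi(Sigma_7) = 2 - 2*7 = -12.
chi(E) = 2 * (-12) = -24

-24


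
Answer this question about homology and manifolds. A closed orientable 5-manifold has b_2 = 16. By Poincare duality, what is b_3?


Poincare duality for closed orientable n-manifolds: b_k = b_{n-k}.
Here n = 5, so b_3 = b_2 = 16

16


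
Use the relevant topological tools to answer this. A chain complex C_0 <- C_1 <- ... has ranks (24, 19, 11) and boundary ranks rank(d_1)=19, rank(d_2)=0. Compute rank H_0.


rank H_k = rank(ker d_k) - rank(im d_{k+1}).
rank(ker d_0) = rank(C_0) - rank(d_0) = 24 - 0 = 24.
rank(im d_{0+1}) = 19.
rank H_0 = 24 - 19 = 5

5


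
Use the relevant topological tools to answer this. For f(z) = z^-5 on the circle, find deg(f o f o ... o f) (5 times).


deg(f) = -5. Degree is multiplicative: deg(f^5) = (deg f)^5.
deg(f^5) = (-5)^5 = -3125

-3125


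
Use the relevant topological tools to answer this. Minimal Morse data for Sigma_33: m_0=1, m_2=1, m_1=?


A perfect Morse function has m_k = b_k.
For Sigma_33: b_0=1, b_1=2g=66, b_2=1.
Saddles m_1 = 2g = 66

66


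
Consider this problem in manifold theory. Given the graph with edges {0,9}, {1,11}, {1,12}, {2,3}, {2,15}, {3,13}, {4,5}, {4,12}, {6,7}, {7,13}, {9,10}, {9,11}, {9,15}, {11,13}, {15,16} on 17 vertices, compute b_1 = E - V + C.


b_1 = E - V + (number of components).
E = 15, V = 17, components = 3.
b_1 = 15 - 17 + 3 = 1

1


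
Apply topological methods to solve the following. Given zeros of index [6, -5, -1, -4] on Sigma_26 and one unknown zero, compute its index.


Poincare-Hopf: sum of indices = chi(M).
chi(Sigma_26) = 2 - 2*26 = -50.
Sum of known indices = -4.
x = chi - (sum known) = -50 - (-4) = -46

-46


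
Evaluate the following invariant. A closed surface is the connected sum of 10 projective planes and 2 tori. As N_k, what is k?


Since a >= 1, the sum is non-orientable; each T^2 can be replaced by RP^2 # RP^2 (since T^2#RP^2 = 3RP^2).
Total crosscaps k = 10 + 2*2 = 14.
Check via chi: chi = 10*1 + 2*0 - (10+2-1)*2 = -12 = 2 - k = -12. Consistent.

14


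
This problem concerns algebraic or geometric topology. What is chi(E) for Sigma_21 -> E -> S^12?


chi(S^12) = 2 (n even), chi(Sigma_21) = 2 - 2*21 = -40.
chi(E) = 2 * (-40) = -80

-80


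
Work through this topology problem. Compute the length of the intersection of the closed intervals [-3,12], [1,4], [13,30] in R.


Intersection = [max(a_i), min(b_i)] = [13, 4].
Since 13 > 4, the intersection is empty.
Length = 0

0


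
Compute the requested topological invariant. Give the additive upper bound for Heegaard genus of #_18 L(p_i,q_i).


Heegaard genus satisfies g(A#B) <= g(A) + g(B).
Each lens space has g = 1.
Upper bound: 18 * 1 = 18

18


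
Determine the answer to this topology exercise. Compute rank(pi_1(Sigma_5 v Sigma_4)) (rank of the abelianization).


For a wedge: H_1(A v B) = H_1(A) + H_1(B).
b_1(Sigma_5) = 10, b_1(Sigma_4) = 8.
b_1 = 10 + 8 = 18

18


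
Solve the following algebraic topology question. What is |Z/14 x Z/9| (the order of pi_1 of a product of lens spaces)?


pi_1(X x Y) = pi_1(X) x pi_1(Y).
pi_1(L(14,1)) = Z/14, pi_1(L(9,1)) = Z/9.
|Z/14 x Z/9| = 14 * 9 = 126

126


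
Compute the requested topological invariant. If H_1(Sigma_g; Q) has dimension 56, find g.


For a closed orientable surface: b_1 = 2g.
56 = 2g
g = 56 / 2 = 28

28


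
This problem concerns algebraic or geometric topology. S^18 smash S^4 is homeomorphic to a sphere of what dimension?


S^m ^ S^n = S^{m+n}.
k = 18 + 4 = 22

22


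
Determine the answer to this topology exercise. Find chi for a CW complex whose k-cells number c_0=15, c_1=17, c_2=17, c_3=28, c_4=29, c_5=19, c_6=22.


chi = sum_k (-1)^k c_k.
= (-1)^0*15 + (-1)^1*17 + (-1)^2*17 + (-1)^3*28 + (-1)^4*29 + (-1)^5*19 + (-1)^6*22
= (15) + (-17) + (17) + (-28) + (29) + (-19) + (22)
= 19

19


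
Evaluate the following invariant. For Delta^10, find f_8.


Delta^10 has 10+1 vertices. A 8-face is a choice of 8+1 vertices.
f_8 = C(10+1, 8+1) = C(11,9) = 55

55


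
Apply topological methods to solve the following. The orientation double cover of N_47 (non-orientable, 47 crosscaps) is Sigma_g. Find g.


chi(N_47) = 2 - 47 = -45.
Double cover: chi(Sigma_g) = 2 * chi(N_47) = 2*(-45) = -90.
2 - 2g = -90, so g = (2 - (-90))/2 = 92/2 = 46

46


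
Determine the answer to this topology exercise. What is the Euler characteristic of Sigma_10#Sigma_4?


chi(Sigma_10) = 2 - 2*10 = -18
chi(Sigma_4) = 2 - 2*4 = -6
For surfaces: chi(A#B) = chi(A) + chi(B) - 2.
chi = -18 + -6 - 2 = -26

-26


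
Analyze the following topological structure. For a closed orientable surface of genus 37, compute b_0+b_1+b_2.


For Sigma_37: b_0 = 1, b_1 = 2g = 74, b_2 = 1.
Total = 1 + 74 + 1 = 76

76


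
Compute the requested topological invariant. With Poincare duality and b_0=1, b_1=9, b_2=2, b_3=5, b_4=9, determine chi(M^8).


By Poincare duality b_k = b_{8-k}, so full Betti numbers: b_0=1, b_1=9, b_2=2, b_3=5, b_4=9, b_5=5, b_6=2, b_7=9, b_8=1.
chi = sum (-1)^k b_k = -13

-13


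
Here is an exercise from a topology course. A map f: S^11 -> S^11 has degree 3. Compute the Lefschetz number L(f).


On S^11: L(f) = tr(f_0*) + (-1)^11 tr(f_11*) = 1 + (-1)^11 * deg(f).
L(f) = 1 + (-1)^11 * 3 = 1 + -3 = -2

-2


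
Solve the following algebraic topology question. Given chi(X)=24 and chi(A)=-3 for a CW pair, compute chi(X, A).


Relative Euler characteristic: chi(X, A) = chi(X) - chi(A).
= 24 - (-3) = 27

27


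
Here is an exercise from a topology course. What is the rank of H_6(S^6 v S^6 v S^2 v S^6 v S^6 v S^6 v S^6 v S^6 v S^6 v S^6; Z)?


For a wedge of spheres, H_k (k>0) is free on one generator per sphere of dimension k.
Spheres of dimension 6: count = 9.
b_6 = 9

9


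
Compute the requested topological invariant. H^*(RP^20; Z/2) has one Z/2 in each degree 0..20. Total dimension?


H^k(RP^20; Z/2) = Z/2 for each 0 <= k <= 20.
Total dimension = 20 + 1 = 21

21


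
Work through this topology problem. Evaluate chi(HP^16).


HP^16 has one cell in each dimension 0, 4, ..., 4*16 (16+1 cells, all even-dim).
chi = 16 + 1 = 17

17


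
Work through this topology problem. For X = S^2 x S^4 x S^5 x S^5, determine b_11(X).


Each S^d has Poincare polynomial 1 + t^d.
The product S^2 x S^4 x S^5 x S^5 has Poincare polynomial prod(1+t^d_i).
Expanding: b_0=1, b_2=1, b_4=1, b_5=2, b_6=1, b_7=2, b_9=2, b_10=1, b_11=2, b_12=1, b_14=1, b_16=1.
b_11 = 2

2


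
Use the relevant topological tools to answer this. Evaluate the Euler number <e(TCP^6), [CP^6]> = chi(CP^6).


For any closed oriented manifold, <e(TM),[M]> = chi(M).
chi(CP^6) = 6+1 = 7

7


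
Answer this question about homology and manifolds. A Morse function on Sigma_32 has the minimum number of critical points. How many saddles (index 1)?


A perfect Morse function has m_k = b_k.
For Sigma_32: b_0=1, b_1=2g=64, b_2=1.
Saddles m_1 = 2g = 64

64


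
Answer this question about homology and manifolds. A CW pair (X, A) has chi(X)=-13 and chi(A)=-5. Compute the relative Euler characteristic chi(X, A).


Relative Euler characteristic: chi(X, A) = chi(X) - chi(A).
= -13 - (-5) = -8

-8


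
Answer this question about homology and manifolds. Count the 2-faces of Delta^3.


Delta^3 has 3+1 vertices. A 2-face is a choice of 2+1 vertices.
f_2 = C(3+1, 2+1) = C(4,3) = 4

4


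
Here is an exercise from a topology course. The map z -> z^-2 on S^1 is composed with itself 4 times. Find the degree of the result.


deg(f) = -2. Degree is multiplicative: deg(f^4) = (deg f)^4.
deg(f^4) = (-2)^4 = 16

16


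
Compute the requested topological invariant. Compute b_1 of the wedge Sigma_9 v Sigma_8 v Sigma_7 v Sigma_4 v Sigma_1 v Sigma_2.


For a wedge X v Y: reduced H_k(X v Y) = H_k(X) + H_k(Y).
Each Sigma_g contributes b_1 = 2g.
b_1 = 18 + 16 + 14 + 8 + 2 + 4 = 62

62


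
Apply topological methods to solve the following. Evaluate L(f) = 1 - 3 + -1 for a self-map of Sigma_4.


L(f) = tr(f_0*) - tr(f_1*) + tr(f_2*).
= 1 - (3) + (-1)
= -3

-3


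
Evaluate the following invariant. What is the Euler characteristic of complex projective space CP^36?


CP^36 has one cell in each even dimension 0, 2, ..., 2*36 (36+1 cells total).
All cells are even-dimensional, so chi = number of cells.
chi = 36 + 1 = 37

37


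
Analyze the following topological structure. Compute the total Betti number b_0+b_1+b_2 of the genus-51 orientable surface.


For Sigma_51: b_0 = 1, b_1 = 2g = 102, b_2 = 1.
Total = 1 + 102 + 1 = 104

104


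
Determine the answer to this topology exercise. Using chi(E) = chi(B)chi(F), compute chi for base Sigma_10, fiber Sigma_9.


For a fiber bundle F -> E -> B (with CW structure): chi(E) = chi(B) * chi(F).
chi(Sigma_10) = -18, chi(Sigma_9) = -16.
chi(E) = (-18) * (-16) = 288

288


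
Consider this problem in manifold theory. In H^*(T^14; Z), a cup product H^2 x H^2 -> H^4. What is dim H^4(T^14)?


Cup product: H^p x H^q -> H^{p+q}; here p+q = 2+2 = 4.
rank H^k(T^n) = C(n,k).
C(14,4) = 1001

1001


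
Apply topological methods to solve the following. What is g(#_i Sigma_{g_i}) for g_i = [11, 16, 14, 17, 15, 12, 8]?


Genus is additive under connected sum of orientable surfaces.
g = 11 + 16 + 14 + 17 + 15 + 12 + 8 = 93

93


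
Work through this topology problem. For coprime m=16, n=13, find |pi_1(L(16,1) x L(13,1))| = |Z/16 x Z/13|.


pi_1(X x Y) = pi_1(X) x pi_1(Y).
pi_1(L(16,1)) = Z/16, pi_1(L(13,1)) = Z/13.
|Z/16 x Z/13| = 16 * 13 = 208

208


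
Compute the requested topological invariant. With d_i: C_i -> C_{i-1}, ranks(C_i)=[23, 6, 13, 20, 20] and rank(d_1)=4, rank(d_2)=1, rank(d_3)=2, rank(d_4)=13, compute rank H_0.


rank H_k = rank(ker d_k) - rank(im d_{k+1}).
rank(ker d_0) = rank(C_0) - rank(d_0) = 23 - 0 = 23.
rank(im d_{0+1}) = 4.
rank H_0 = 23 - 4 = 19

19


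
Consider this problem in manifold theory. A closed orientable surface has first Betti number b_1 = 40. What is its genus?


For a closed orientable surface: b_1 = 2g.
40 = 2g
g = 40 / 2 = 20

20


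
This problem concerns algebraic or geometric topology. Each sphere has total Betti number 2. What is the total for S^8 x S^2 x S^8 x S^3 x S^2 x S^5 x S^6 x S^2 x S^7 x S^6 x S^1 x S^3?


Total Betti number is multiplicative under products.
Each S^d (d>=1) has total Betti number 2.
There are 12 sphere factors.
Total = 2^12 = 4096

4096


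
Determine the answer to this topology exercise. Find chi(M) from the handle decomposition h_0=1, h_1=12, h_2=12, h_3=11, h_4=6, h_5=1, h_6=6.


Handles of index k contribute (-1)^k to chi (same as CW cells).
chi = (1) + (-12) + (12) + (-11) + (6) + (-1) + (6) = 1

1


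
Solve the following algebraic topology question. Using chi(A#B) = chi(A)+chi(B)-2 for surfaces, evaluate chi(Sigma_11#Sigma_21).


chi(Sigma_11) = 2 - 2*11 = -20
chi(Sigma_21) = 2 - 2*21 = -40
For surfaces: chi(A#B) = chi(A) + chi(B) - 2.
chi = -20 + -40 - 2 = -62

-62


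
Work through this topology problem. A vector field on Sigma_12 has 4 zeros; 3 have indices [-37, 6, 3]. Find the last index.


Poincare-Hopf: sum of indices = chi(M).
chi(Sigma_12) = 2 - 2*12 = -22.
Sum of known indices = -28.
x = chi - (sum known) = -22 - (-28) = 6

6


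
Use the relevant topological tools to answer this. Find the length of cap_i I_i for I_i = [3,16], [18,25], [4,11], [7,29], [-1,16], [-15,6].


Intersection = [max(a_i), min(b_i)] = [18, 6].
Since 18 > 6, the intersection is empty.
Length = 0

0


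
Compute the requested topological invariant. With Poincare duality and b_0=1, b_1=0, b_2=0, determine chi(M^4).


By Poincare duality b_k = b_{4-k}, so full Betti numbers: b_0=1, b_1=0, b_2=0, b_3=0, b_4=1.
chi = sum (-1)^k b_k = 2

2


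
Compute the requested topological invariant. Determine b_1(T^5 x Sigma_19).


pi_1(A x B) = pi_1(A) x pi_1(B); rank of abelianization = b_1.
b_1(T^5) = 5, b_1(Sigma_19) = 2*19 = 38.
b_1(product) = 5 + 38 = 43

43


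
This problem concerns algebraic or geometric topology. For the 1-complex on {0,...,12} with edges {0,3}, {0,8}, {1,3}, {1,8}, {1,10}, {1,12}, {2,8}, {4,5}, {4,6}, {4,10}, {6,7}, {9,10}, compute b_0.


Run DFS/union-find over 13 vertices.
V = 13, E = 12.
Number of components = 2

2


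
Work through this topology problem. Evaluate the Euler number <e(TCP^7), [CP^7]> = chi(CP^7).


For any closed oriented manifold, <e(TM),[M]> = chi(M).
chi(CP^7) = 7+1 = 8

8


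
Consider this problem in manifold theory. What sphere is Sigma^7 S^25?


Each suspension raises dimension by 1: Sigma S^n = S^{n+1}.
Sigma^7 S^25 = S^{25+7} = S^32

32


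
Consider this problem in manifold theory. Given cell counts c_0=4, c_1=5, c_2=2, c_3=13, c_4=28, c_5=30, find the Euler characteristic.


chi = sum_k (-1)^k c_k.
= (-1)^0*4 + (-1)^1*5 + (-1)^2*2 + (-1)^3*13 + (-1)^4*28 + (-1)^5*30
= (4) + (-5) + (2) + (-13) + (28) + (-30)
= -14

-14


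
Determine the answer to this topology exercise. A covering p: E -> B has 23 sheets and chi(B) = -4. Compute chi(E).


For a finite covering: chi(E) = (number of sheets) * chi(B).
chi(E) = 23 * (-4) = -92

-92


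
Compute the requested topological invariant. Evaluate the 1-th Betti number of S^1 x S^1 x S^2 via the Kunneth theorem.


Each S^d has Poincare polynomial 1 + t^d.
The product S^1 x S^1 x S^2 has Poincare polynomial prod(1+t^d_i).
Expanding: b_0=1, b_1=2, b_2=2, b_3=2, b_4=1.
b_1 = 2

2


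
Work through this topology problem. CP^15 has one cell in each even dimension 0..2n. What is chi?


CP^15 has one cell in each even dimension 0, 2, ..., 2*15 (15+1 cells total).
All cells are even-dimensional, so chi = number of cells.
chi = 15 + 1 = 16

16


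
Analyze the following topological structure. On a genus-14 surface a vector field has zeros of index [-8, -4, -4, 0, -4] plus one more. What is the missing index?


Poincare-Hopf: sum of indices = chi(M).
chi(Sigma_14) = 2 - 2*14 = -26.
Sum of known indices = -20.
x = chi - (sum known) = -26 - (-20) = -6

-6


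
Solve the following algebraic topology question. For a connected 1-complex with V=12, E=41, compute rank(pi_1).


For a connected graph: rank(pi_1) = b_1 = E - V + 1 = 1 - chi.
chi = V - E = 12 - 41 = -29.
rank = 1 - (-29) = 41 - 12 + 1 = 30

30


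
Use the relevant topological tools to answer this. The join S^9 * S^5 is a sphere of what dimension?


Join of spheres: S^m * S^n = S^{m+n+1}.
dim = 9 + 5 + 1 = 15

15


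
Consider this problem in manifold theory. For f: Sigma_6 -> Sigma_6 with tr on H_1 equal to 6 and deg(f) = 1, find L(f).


L(f) = tr(f_0*) - tr(f_1*) + tr(f_2*).
= 1 - (6) + (1)
= -4

-4


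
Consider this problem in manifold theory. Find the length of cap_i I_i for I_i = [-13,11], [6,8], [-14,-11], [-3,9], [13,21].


Intersection = [max(a_i), min(b_i)] = [13, -11].
Since 13 > -11, the intersection is empty.
Length = 0

0


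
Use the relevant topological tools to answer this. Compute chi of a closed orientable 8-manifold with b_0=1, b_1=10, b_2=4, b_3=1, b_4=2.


By Poincare duality b_k = b_{8-k}, so full Betti numbers: b_0=1, b_1=10, b_2=4, b_3=1, b_4=2, b_5=1, b_6=4, b_7=10, b_8=1.
chi = sum (-1)^k b_k = -10

-10


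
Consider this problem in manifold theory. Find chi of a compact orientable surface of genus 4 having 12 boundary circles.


For a compact orientable surface with genus g and b boundary components: chi = 2 - 2g - b.
chi = 2 - 2*4 - 12 = 2 - 8 - 12 = -18

-18


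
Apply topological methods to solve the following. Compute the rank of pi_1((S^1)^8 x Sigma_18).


pi_1(A x B) = pi_1(A) x pi_1(B); rank of abelianization = b_1.
b_1(T^8) = 8, b_1(Sigma_18) = 2*18 = 36.
b_1(product) = 8 + 36 = 44

44


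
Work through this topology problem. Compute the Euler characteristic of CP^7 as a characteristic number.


For any closed oriented manifold, <e(TM),[M]> = chi(M).
chi(CP^7) = 7+1 = 8

8


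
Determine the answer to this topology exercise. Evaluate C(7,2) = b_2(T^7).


By the Kunneth formula, b_k(T^n) = C(n,k).
b_2(T^7) = C(7,2).
C(7,2) = 7!/(2!*5!) = 21

21


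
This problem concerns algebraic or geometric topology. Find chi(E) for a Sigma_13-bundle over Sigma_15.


For a fiber bundle F -> E -> B (with CW structure): chi(E) = chi(B) * chi(F).
chi(Sigma_15) = -28, chi(Sigma_13) = -24.
chi(E) = (-28) * (-24) = 672

672


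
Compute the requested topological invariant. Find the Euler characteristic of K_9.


K_9: V = 9, E = C(9,2) = 36.
chi = V - E = 9 - 36 = -27

-27


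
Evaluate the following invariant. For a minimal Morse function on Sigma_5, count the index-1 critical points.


A perfect Morse function has m_k = b_k.
For Sigma_5: b_0=1, b_1=2g=10, b_2=1.
Saddles m_1 = 2g = 10

10


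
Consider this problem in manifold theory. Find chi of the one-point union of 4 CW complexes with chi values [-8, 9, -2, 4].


chi(A v B) = chi(A) + chi(B) - 1 (one point identified).
For 4 spaces: chi = (sum chi_i) - (4 - 1).
sum = 3; chi = 3 - 3 = 0

0


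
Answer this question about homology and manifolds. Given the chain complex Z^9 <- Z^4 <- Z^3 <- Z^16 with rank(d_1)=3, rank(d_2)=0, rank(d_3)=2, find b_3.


rank H_k = rank(ker d_k) - rank(im d_{k+1}).
rank(ker d_3) = rank(C_3) - rank(d_3) = 16 - 2 = 14.
rank(im d_{3+1}) = 0.
rank H_3 = 14 - 0 = 14

14


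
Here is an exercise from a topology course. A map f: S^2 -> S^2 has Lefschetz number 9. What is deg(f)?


L(f) = 1 + (-1)^2 deg(f) on S^2.
9 = 1 + (-1)^2 * deg(f)
(-1)^2 * deg(f) = 8
deg(f) = 8

8


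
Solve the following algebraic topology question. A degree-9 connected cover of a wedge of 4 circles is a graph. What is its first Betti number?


Nielsen-Schreier: an index-n subgroup of F_r is free of rank 1 + n(r-1).
Equivalently: chi(cover) = n*chi(base); chi(vee_r S^1) = 1 - 4 = -3.
chi(E) = 9*(-3) = -27; rank = 1 - chi(E) = 1 - (-27) = 28.
rank = 1 + 9*(4-1) = 1 + 27 = 28

28


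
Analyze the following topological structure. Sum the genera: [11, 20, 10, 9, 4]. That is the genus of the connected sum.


Genus is additive under connected sum of orientable surfaces.
g = 11 + 20 + 10 + 9 + 4 = 54

54


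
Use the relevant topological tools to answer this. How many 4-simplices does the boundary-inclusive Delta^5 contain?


Delta^5 has 5+1 vertices. A 4-face is a choice of 4+1 vertices.
f_4 = C(5+1, 4+1) = C(6,5) = 6

6


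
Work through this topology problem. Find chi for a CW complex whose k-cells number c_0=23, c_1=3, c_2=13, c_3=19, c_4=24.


chi = sum_k (-1)^k c_k.
= (-1)^0*23 + (-1)^1*3 + (-1)^2*13 + (-1)^3*19 + (-1)^4*24
= (23) + (-3) + (13) + (-19) + (24)
= 38

38


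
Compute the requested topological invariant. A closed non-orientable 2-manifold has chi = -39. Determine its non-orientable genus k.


chi = 2 - k for closed non-orientable surfaces with k crosscaps.
-39 = 2 - k
k = 2 - (-39) = 41

41


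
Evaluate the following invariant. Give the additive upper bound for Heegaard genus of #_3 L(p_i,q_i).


Heegaard genus satisfies g(A#B) <= g(A) + g(B).
Each lens space has g = 1.
Upper bound: 3 * 1 = 3

3


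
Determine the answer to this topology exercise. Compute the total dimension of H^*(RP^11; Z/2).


H^k(RP^11; Z/2) = Z/2 for each 0 <= k <= 11.
Total dimension = 11 + 1 = 12

12


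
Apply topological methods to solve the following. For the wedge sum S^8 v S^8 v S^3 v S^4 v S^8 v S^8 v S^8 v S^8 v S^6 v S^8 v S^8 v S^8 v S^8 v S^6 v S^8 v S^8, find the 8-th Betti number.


For a wedge of spheres, H_k (k>0) is free on one generator per sphere of dimension k.
Spheres of dimension 8: count = 12.
b_8 = 12

12


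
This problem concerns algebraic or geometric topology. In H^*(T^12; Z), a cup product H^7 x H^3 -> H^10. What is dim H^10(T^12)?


Cup product: H^p x H^q -> H^{p+q}; here p+q = 7+3 = 10.
rank H^k(T^n) = C(n,k).
C(12,10) = 66

66


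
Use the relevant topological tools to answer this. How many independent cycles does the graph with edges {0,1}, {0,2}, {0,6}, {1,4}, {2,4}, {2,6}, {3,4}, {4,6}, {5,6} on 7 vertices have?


b_1 = E - V + (number of components).
E = 9, V = 7, components = 1.
b_1 = 9 - 7 + 1 = 3

3


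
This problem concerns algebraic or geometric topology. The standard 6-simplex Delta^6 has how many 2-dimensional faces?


Delta^6 has 6+1 vertices. A 2-face is a choice of 2+1 vertices.
f_2 = C(6+1, 2+1) = C(7,3) = 35

35


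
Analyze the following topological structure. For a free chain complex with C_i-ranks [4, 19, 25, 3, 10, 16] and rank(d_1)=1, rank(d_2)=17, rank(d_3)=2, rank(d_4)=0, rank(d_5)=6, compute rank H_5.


rank H_k = rank(ker d_k) - rank(im d_{k+1}).
rank(ker d_5) = rank(C_5) - rank(d_5) = 16 - 6 = 10.
rank(im d_{5+1}) = 0.
rank H_5 = 10 - 0 = 10

10


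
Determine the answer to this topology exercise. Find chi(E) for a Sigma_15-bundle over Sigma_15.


For a fiber bundle F -> E -> B (with CW structure): chi(E) = chi(B) * chi(F).
chi(Sigma_15) = -28, chi(Sigma_15) = -28.
chi(E) = (-28) * (-28) = 784

784


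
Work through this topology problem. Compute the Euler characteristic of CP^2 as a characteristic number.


For any closed oriented manifold, <e(TM),[M]> = chi(M).
chi(CP^2) = 2+1 = 3

3


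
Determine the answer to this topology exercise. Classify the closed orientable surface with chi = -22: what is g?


chi = 2 - 2g for closed orientable surfaces.
-22 = 2 - 2g
2g = 2 - (-22) = 24
g = 12

12


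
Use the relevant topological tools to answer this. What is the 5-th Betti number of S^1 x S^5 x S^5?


Each S^d has Poincare polynomial 1 + t^d.
The product S^1 x S^5 x S^5 has Poincare polynomial prod(1+t^d_i).
Expanding: b_0=1, b_1=1, b_5=2, b_6=2, b_10=1, b_11=1.
b_5 = 2

2


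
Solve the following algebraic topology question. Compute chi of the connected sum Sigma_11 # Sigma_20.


chi(Sigma_11) = 2 - 2*11 = -20
chi(Sigma_20) = 2 - 2*20 = -38
For surfaces: chi(A#B) = chi(A) + chi(B) - 2.
chi = -20 + -38 - 2 = -60

-60


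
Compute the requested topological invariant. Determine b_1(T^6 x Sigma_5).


pi_1(A x B) = pi_1(A) x pi_1(B); rank of abelianization = b_1.
b_1(T^6) = 6, b_1(Sigma_5) = 2*5 = 10.
b_1(product) = 6 + 10 = 16

16


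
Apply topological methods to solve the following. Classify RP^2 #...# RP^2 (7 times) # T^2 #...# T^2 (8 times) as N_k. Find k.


Since a >= 1, the sum is non-orientable; each T^2 can be replaced by RP^2 # RP^2 (since T^2#RP^2 = 3RP^2).
Total crosscaps k = 7 + 2*8 = 23.
Check via chi: chi = 7*1 + 8*0 - (7+8-1)*2 = -21 = 2 - k = -21. Consistent.

23


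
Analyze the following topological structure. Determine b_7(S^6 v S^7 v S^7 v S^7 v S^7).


For a wedge of spheres, H_k (k>0) is free on one generator per sphere of dimension k.
Spheres of dimension 7: count = 4.
b_7 = 4

4


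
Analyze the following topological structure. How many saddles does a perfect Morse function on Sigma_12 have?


A perfect Morse function has m_k = b_k.
For Sigma_12: b_0=1, b_1=2g=24, b_2=1.
Saddles m_1 = 2g = 24

24


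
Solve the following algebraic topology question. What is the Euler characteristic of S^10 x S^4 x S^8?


chi is multiplicative: chi(X x Y) = chi(X) chi(Y).
Each even-dim sphere has chi = 2. There are 3 factors.
chi = 2^3 = 8

8


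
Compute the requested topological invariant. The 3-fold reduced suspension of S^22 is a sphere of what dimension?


Each suspension raises dimension by 1: Sigma S^n = S^{n+1}.
Sigma^3 S^22 = S^{22+3} = S^25

25


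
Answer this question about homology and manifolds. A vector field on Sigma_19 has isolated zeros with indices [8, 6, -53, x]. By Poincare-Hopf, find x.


Poincare-Hopf: sum of indices = chi(M).
chi(Sigma_19) = 2 - 2*19 = -36.
Sum of known indices = -39.
x = chi - (sum known) = -36 - (-39) = 3

3


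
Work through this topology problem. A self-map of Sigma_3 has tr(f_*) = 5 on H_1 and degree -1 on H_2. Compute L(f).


L(f) = tr(f_0*) - tr(f_1*) + tr(f_2*).
= 1 - (5) + (-1)
= -5

-5


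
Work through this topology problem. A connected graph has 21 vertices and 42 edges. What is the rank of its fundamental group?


For a connected graph: rank(pi_1) = b_1 = E - V + 1 = 1 - chi.
chi = V - E = 21 - 42 = -21.
rank = 1 - (-21) = 42 - 21 + 1 = 22

22


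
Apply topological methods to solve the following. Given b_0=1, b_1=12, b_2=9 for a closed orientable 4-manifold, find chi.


By Poincare duality b_k = b_{4-k}, so full Betti numbers: b_0=1, b_1=12, b_2=9, b_3=12, b_4=1.
chi = sum (-1)^k b_k = -13

-13


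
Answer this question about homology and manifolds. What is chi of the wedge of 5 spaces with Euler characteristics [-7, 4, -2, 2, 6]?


chi(A v B) = chi(A) + chi(B) - 1 (one point identified).
For 5 spaces: chi = (sum chi_i) - (5 - 1).
sum = 3; chi = 3 - 4 = -1

-1


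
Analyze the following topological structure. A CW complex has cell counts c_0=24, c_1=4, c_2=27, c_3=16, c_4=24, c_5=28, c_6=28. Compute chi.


chi = sum_k (-1)^k c_k.
= (-1)^0*24 + (-1)^1*4 + (-1)^2*27 + (-1)^3*16 + (-1)^4*24 + (-1)^5*28 + (-1)^6*28
= (24) + (-4) + (27) + (-16) + (24) + (-28) + (28)
= 55

55


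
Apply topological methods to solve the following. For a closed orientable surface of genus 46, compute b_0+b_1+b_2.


For Sigma_46: b_0 = 1, b_1 = 2g = 92, b_2 = 1.
Total = 1 + 92 + 1 = 94

94


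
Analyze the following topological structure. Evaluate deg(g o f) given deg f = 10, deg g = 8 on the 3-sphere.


Degree is multiplicative under composition: deg(g o f) = deg(g) * deg(f).
= 8 * 10 = 80

80


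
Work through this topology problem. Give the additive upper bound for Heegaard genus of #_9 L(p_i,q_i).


Heegaard genus satisfies g(A#B) <= g(A) + g(B).
Each lens space has g = 1.
Upper bound: 9 * 1 = 9

9


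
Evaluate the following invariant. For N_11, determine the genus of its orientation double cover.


chi(N_11) = 2 - 11 = -9.
Double cover: chi(Sigma_g) = 2 * chi(N_11) = 2*(-9) = -18.
2 - 2g = -18, so g = (2 - (-18))/2 = 20/2 = 10

10


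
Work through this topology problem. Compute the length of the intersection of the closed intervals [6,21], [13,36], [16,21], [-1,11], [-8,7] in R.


Intersection = [max(a_i), min(b_i)] = [16, 7].
Since 16 > 7, the intersection is empty.
Length = 0

0


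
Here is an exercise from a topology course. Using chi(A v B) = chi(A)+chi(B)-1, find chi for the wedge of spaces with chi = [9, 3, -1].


chi(A v B) = chi(A) + chi(B) - 1 (one point identified).
For 3 spaces: chi = (sum chi_i) - (3 - 1).
sum = 11; chi = 11 - 2 = 9

9


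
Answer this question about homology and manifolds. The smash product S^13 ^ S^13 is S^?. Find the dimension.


S^m ^ S^n = S^{m+n}.
k = 13 + 13 = 26

26


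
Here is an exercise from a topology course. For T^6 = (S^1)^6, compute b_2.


By the Kunneth formula, b_k(T^n) = C(n,k).
b_2(T^6) = C(6,2).
C(6,2) = 6!/(2!*4!) = 15

15


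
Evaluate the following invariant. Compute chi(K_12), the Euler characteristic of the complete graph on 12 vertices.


K_12: V = 12, E = C(12,2) = 66.
chi = V - E = 12 - 66 = -54

-54


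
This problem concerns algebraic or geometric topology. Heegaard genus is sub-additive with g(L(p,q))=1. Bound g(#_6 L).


Heegaard genus satisfies g(A#B) <= g(A) + g(B).
Each lens space has g = 1.
Upper bound: 6 * 1 = 6

6


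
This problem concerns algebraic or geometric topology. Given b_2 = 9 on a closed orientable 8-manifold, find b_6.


Poincare duality for closed orientable n-manifolds: b_k = b_{n-k}.
Here n = 8, so b_6 = b_2 = 9

9


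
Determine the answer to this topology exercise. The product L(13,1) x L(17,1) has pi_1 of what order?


pi_1(X x Y) = pi_1(X) x pi_1(Y).
pi_1(L(13,1)) = Z/13, pi_1(L(17,1)) = Z/17.
|Z/13 x Z/17| = 13 * 17 = 221

221


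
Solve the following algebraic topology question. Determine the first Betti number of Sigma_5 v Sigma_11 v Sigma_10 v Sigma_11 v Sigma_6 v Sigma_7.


For a wedge X v Y: reduced H_k(X v Y) = H_k(X) + H_k(Y).
Each Sigma_g contributes b_1 = 2g.
b_1 = 10 + 22 + 20 + 22 + 12 + 14 = 100

100


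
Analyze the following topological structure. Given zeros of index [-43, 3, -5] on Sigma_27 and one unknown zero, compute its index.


Poincare-Hopf: sum of indices = chi(M).
chi(Sigma_27) = 2 - 2*27 = -52.
Sum of known indices = -45.
x = chi - (sum known) = -52 - (-45) = -7

-7


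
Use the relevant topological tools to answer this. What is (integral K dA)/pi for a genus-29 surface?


Gauss-Bonnet: integral K dA = 2*pi*chi(M).
chi(Sigma_29) = 2 - 2*29 = -56.
(integral K dA)/pi = 2*chi = 2*(-56) = -112

-112


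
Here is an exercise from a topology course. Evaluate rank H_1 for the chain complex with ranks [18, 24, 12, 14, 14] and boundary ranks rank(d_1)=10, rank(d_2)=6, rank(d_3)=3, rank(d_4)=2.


rank H_k = rank(ker d_k) - rank(im d_{k+1}).
rank(ker d_1) = rank(C_1) - rank(d_1) = 24 - 10 = 14.
rank(im d_{1+1}) = 6.
rank H_1 = 14 - 6 = 8

8
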